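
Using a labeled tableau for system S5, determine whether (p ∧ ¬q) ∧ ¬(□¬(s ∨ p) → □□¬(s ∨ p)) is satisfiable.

Unsatisfiable

1. (p ∧ ¬q) ∧ ¬(□¬(s ∨ p) → □□¬(s ∨ p)), u
2. p ∧ ¬q, u
3. ¬(□¬(s ∨ p) → □□¬(s ∨ p)), u
4. p, u
5. ¬q, u
6. □¬(s ∨ p), u
7. ¬□□¬(s ∨ p), u
8. ¬(s ∨ p), u
9. ¬s, u
10. ¬p, u
Accessibility: uRu
Branch closes: p and ¬p both at u.
All branches of the tableau close; one closing branch shown above.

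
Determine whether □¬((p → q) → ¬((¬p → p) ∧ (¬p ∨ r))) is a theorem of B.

Tableau for the negation ¬□¬((p → q) → ¬((¬p → p) ∧ (¬p ∨ r))):
1. ¬□¬((p → q) → ¬((¬p → p) ∧ (¬p ∨ r))), 0
2. (p → q) → ¬((¬p → p) ∧ (¬p ∨ r)), 1
3. ¬((¬p → p) ∧ (¬p ∨ r)), 1
4. ¬(¬p ∨ r), 1
5. p, 1
6. ¬r, 1
Accessibility: 0R0, 0R1, 1R0, 1R1
The negation has an open branch (countermodel exists).

Invalid (countermodel exists)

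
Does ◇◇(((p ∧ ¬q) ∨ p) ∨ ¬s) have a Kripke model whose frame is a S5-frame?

1. ◇◇(((p ∧ ¬q) ∨ p) ∨ ¬s), u
2. ◇(((p ∧ ¬q) ∨ p) ∨ ¬s), v
3. ((p ∧ ¬q) ∨ p) ∨ ¬s, w
4. ¬s, w
Accessibility: uRu, uRv, uRw, vRu, vRv, vRw, wRu, wRv, wRw

Satisfiable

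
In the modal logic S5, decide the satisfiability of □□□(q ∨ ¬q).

1. □□□(q ∨ ¬q), 0
2. □□(q ∨ ¬q), 0   [□-rule on 1 via 0R0]
3. □(q ∨ ¬q), 0   [□-rule on 2 via 0R0]
4. q ∨ ¬q, 0   [□-rule on 3 via 0R0]
5. ¬q, 0   [∨-rule on 4 (branches; this branch)]
Accessibility: 0R0

Satisfiable (open branch found)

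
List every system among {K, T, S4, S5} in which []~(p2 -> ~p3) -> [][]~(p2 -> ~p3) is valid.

S4, S5

S4-tableau for the negation ~([]~(p2 -> ~p3) -> [][]~(p2 -> ~p3)):
1. ~([]~(p2 -> ~p3) -> [][]~(p2 -> ~p3)), 0
2. []~(p2 -> ~p3), 0   [~->-rule on 1]
3. ~[][]~(p2 -> ~p3), 0   [~->-rule on 1]
4. ~(p2 -> ~p3), 0   [[]-rule on 2 via 0R0]
5. p2, 0   [~->-rule on 4]
6. p3, 0   [~->-rule on 4]
7. ~[]~(p2 -> ~p3), 1   [~[]-rule on 3: fresh world 1, 0R1]
8. ~(p2 -> ~p3), 1   [[]-rule on 2 via 0R1]
9. p2, 1   [~->-rule on 8]
10. p3, 1   [~->-rule on 8]
11. p2 -> ~p3, 2   [~[]-rule on 7: fresh world 2, 1R2]
12. ~(p2 -> ~p3), 2   [[]-rule on 2 via 0R2]
13. p2, 2   [~->-rule on 12]
14. p3, 2   [~->-rule on 12]
15. ~p3, 2   [->-rule on 11 (branches; this branch)]
Accessibility: 0R0, 0R1, 0R2, 1R1, 1R2, 2R2
Branch closes: p3 and ~p3 both at 2.
Every branch closes (one shown): valid in S4, hence also in S5 (every theorem of S4 is a theorem of S5).
T-tableau for the negation ~([]~(p2 -> ~p3) -> [][]~(p2 -> ~p3)):
1. ~([]~(p2 -> ~p3) -> [][]~(p2 -> ~p3)), 0
2. []~(p2 -> ~p3), 0   [~->-rule on 1]
3. ~[][]~(p2 -> ~p3), 0   [~->-rule on 1]
4. ~(p2 -> ~p3), 0   [[]-rule on 2 via 0R0]
5. p2, 0   [~->-rule on 4]
6. p3, 0   [~->-rule on 4]
7. ~[]~(p2 -> ~p3), 1   [~[]-rule on 3: fresh world 1, 0R1]
8. ~(p2 -> ~p3), 1   [[]-rule on 2 via 0R1]
9. p2, 1   [~->-rule on 8]
10. p3, 1   [~->-rule on 8]
11. p2 -> ~p3, 2   [~[]-rule on 7: fresh world 2, 1R2]
12. ~p3, 2   [->-rule on 11 (branches; this branch)]
Accessibility: 0R0, 0R1, 1R1, 1R2, 2R2
Complete open branch: countermodel on a T-frame, so not valid in T, nor in K (the same frame is also a K-frame).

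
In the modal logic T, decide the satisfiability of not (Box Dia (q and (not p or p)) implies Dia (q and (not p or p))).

1. not (Box Dia (q and (not p or p)) implies Dia (q and (not p or p))), 0
2. Box Dia (q and (not p or p)), 0
3. not Dia (q and (not p or p)), 0
4. Dia (q and (not p or p)), 0
5. not (q and (not p or p)), 0
6. not q, 0
7. q and (not p or p), 1
8. q, 1
9. not p or p, 1
10. Dia (q and (not p or p)), 1
11. not (q and (not p or p)), 1
12. p, 1
13. not (not p or p), 1
14. not p, 1
Accessibility: 0R0, 0R1, 1R1
Branch closes: p and not p both at 1.
All branches of the tableau close; one closing branch shown above.

Unsatisfiable (every branch closes)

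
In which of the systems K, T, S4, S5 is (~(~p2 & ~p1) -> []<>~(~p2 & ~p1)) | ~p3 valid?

S5

S5-tableau for the negation ~((~(~p2 & ~p1) -> []<>~(~p2 & ~p1)) | ~p3):
1. ~((~(~p2 & ~p1) -> []<>~(~p2 & ~p1)) | ~p3), u
2. ~(~(~p2 & ~p1) -> []<>~(~p2 & ~p1)), u   [~|-rule on 1]
3. p3, u   [~|-rule on 1]
4. ~(~p2 & ~p1), u   [~->-rule on 2]
5. ~[]<>~(~p2 & ~p1), u   [~->-rule on 2]
6. p1, u   [~&-rule on 4 (branches; this branch)]
7. ~<>~(~p2 & ~p1), v   [~[]-rule on 5: fresh world v, uRv]
8. ~p2 & ~p1, u   [~<>-rule on 7 via vRu]
9. ~p2, u   [&-rule on 8]
10. ~p1, u   [&-rule on 8]
Accessibility: uRu, uRv, vRu, vRv
Branch closes: p1 and ~p1 both at u.
Every branch closes (one shown): valid in S5.
S4-tableau for the negation ~((~(~p2 & ~p1) -> []<>~(~p2 & ~p1)) | ~p3):
1. ~((~(~p2 & ~p1) -> []<>~(~p2 & ~p1)) | ~p3), u
2. ~(~(~p2 & ~p1) -> []<>~(~p2 & ~p1)), u   [~|-rule on 1]
3. p3, u   [~|-rule on 1]
4. ~(~p2 & ~p1), u   [~->-rule on 2]
5. ~[]<>~(~p2 & ~p1), u   [~->-rule on 2]
6. p1, u   [~&-rule on 4 (branches; this branch)]
7. ~<>~(~p2 & ~p1), v   [~[]-rule on 5: fresh world v, uRv]
8. ~p2 & ~p1, v   [~<>-rule on 7 via vRv]
9. ~p2, v   [&-rule on 8]
10. ~p1, v   [&-rule on 8]
Accessibility: uRu, uRv, vRv
Complete open branch: countermodel on an S4-frame, so not valid in S4, nor in K, T (the same frame is also a K-frame and a T-frame).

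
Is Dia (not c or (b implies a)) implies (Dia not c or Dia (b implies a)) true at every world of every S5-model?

Tableau for the negation not (Dia (not c or (b implies a)) implies (Dia not c or Dia (b implies a))):
1. not (Dia (not c or (b implies a)) implies (Dia not c or Dia (b implies a))), u
2. Dia (not c or (b implies a)), u
3. not (Dia not c or Dia (b implies a)), u
4. not Dia not c, u
5. not Dia (b implies a), u
6. c, u
7. not (b implies a), u
8. b, u
9. not a, u
10. not c or (b implies a), v
11. c, v
12. not (b implies a), v
13. b, v
14. not a, v
15. b implies a, v
16. a, v
Accessibility: uRu, uRv, vRu, vRv
Branch closes: a and not a both at v.
Every branch of the negation's tableau closes; the branch above is one of them.

Yes, valid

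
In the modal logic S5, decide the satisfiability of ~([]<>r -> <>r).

No, unsatisfiable

1. ~([]<>r -> <>r), w0
2. []<>r, w0   [~->-rule on 1]
3. ~<>r, w0   [~->-rule on 1]
4. <>r, w0   [[]-rule on 2 via w0Rw0]
5. ~r, w0   [~<>-rule on 3 via w0Rw0]
6. r, w1   [<>-rule on 4: fresh world w1, w0Rw1]
7. <>r, w1   [[]-rule on 2 via w0Rw1]
8. ~r, w1   [~<>-rule on 3 via w0Rw1]
Accessibility: w0Rw0, w0Rw1, w1Rw0, w1Rw1
Branch closes: r and ~r both at w1.
(One branch shown.) All branches close.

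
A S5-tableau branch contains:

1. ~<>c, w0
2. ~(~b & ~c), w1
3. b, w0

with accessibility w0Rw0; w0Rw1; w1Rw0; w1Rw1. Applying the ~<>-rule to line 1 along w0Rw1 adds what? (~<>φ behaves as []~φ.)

~<>φ behaves as []~φ: propagate the negated body to each accessible world.

~c, w1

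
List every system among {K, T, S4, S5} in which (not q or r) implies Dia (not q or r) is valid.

T-tableau for the negation not ((not q or r) implies Dia (not q or r)):
1. not ((not q or r) implies Dia (not q or r)), w0
2. not q or r, w0
3. not Dia (not q or r), w0
4. not (not q or r), w0
5. q, w0
6. not r, w0
7. r, w0
Accessibility: w0Rw0
Branch closes: r and not r both at w0.
Every branch closes (one shown): valid in T, hence also in S4, S5 (every theorem of T is a theorem of S4 and S5).
K-tableau for the negation not ((not q or r) implies Dia (not q or r)):
1. not ((not q or r) implies Dia (not q or r)), w0
2. not q or r, w0
3. not Dia (not q or r), w0
4. r, w0
Complete open branch: countermodel on a K-frame, so not valid in K.

T, S4, S5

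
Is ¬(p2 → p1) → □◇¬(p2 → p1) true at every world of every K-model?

Tableau for the negation ¬(¬(p2 → p1) → □◇¬(p2 → p1)):
1. ¬(¬(p2 → p1) → □◇¬(p2 → p1)), w0
2. ¬(p2 → p1), w0
3. ¬□◇¬(p2 → p1), w0
4. p2, w0
5. ¬p1, w0
6. ¬◇¬(p2 → p1), w1
Accessibility: w0Rw1
The negation has an open branch (countermodel exists).

Invalid (countermodel exists)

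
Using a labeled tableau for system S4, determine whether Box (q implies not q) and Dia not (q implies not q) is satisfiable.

Unsatisfiable

1. Box (q implies not q) and Dia not (q implies not q), 0
2. Box (q implies not q), 0   [and-rule on 1]
3. Dia not (q implies not q), 0   [and-rule on 1]
4. q implies not q, 0   [Box-rule on 2 via 0R0]
5. not q, 0   [implies-rule on 4 (branches; this branch)]
6. not (q implies not q), 1   [Dia-rule on 3: fresh world 1, 0R1]
7. q, 1   [neg-implies-rule on 6]
8. q implies not q, 1   [Box-rule on 2 via 0R1]
9. not q, 1   [implies-rule on 8 (branches; this branch)]
Accessibility: 0R0, 0R1, 1R1
Branch closes: q and not q both at 1.
Every branch closes; the branch above is one of them.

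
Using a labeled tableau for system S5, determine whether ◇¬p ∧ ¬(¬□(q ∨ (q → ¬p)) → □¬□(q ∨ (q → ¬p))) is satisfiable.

Unsatisfiable (every branch closes)

1. ◇¬p ∧ ¬(¬□(q ∨ (q → ¬p)) → □¬□(q ∨ (q → ¬p))), w0
2. ◇¬p, w0
3. ¬(¬□(q ∨ (q → ¬p)) → □¬□(q ∨ (q → ¬p))), w0
4. ¬□(q ∨ (q → ¬p)), w0
5. ¬□¬□(q ∨ (q → ¬p)), w0
6. ¬p, w1
7. ¬(q ∨ (q → ¬p)), w2
8. ¬q, w2
9. ¬(q → ¬p), w2
10. q, w2
11. p, w2
Accessibility: w0Rw0, w0Rw1, w0Rw2, w1Rw0, w1Rw1, w1Rw2, w2Rw0, w2Rw1, w2Rw2
Branch closes: q and ¬q both at w2.
Every branch closes; the branch above is one of them.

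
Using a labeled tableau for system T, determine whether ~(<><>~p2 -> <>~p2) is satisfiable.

1. ~(<><>~p2 -> <>~p2), u
2. <><>~p2, u
3. ~<>~p2, u
4. p2, u
5. <>~p2, v
6. p2, v
7. ~p2, w
Accessibility: uRu, uRv, vRv, vRw, wRw

Satisfiable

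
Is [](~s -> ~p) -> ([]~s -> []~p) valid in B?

Tableau for the negation ~([](~s -> ~p) -> ([]~s -> []~p)):
1. ~([](~s -> ~p) -> ([]~s -> []~p)), u
2. [](~s -> ~p), u
3. ~([]~s -> []~p), u
4. []~s, u
5. ~[]~p, u
6. ~s -> ~p, u
7. ~s, u
8. ~p, u
9. p, v
10. ~s -> ~p, v
11. ~s, v
12. ~p, v
Accessibility: uRu, uRv, vRu, vRv
Branch closes: p and ~p both at v.
Every branch of the negation's tableau closes; the branch above is one of them.

Yes, valid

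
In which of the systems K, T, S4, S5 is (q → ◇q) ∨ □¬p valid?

T-tableau for the negation ¬((q → ◇q) ∨ □¬p):
1. ¬((q → ◇q) ∨ □¬p), w0
2. ¬(q → ◇q), w0
3. ¬□¬p, w0
4. q, w0
5. ¬◇q, w0
6. ¬q, w0
Accessibility: w0Rw0
Branch closes: q and ¬q both at w0.
Every branch closes (one shown): valid in T, hence also in S4, S5 (every theorem of T is a theorem of S4 and S5).
K-tableau for the negation ¬((q → ◇q) ∨ □¬p):
1. ¬((q → ◇q) ∨ □¬p), w0
2. ¬(q → ◇q), w0
3. ¬□¬p, w0
4. q, w0
5. ¬◇q, w0
6. p, w1
7. ¬q, w1
Accessibility: w0Rw1
Complete open branch: countermodel on a K-frame, so not valid in K.

T, S4, S5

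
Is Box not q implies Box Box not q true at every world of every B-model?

Tableau for the negation not (Box not q implies Box Box not q):
1. not (Box not q implies Box Box not q), w0
2. Box not q, w0   [neg-implies-rule on 1]
3. not Box Box not q, w0   [neg-implies-rule on 1]
4. not q, w0   [Box-rule on 2 via w0Rw0]
5. not Box not q, w1   [neg-Box-rule on 3: fresh world w1, w0Rw1]
6. not q, w1   [Box-rule on 2 via w0Rw1]
7. q, w2   [neg-Box-rule on 5: fresh world w2, w1Rw2]
Accessibility: w0Rw0, w0Rw1, w1Rw0, w1Rw1, w1Rw2, w2Rw1, w2Rw2
The negation has an open branch (countermodel exists).

Not valid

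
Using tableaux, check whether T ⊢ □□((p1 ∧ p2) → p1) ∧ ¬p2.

Not valid

Tableau for the negation ¬(□□((p1 ∧ p2) → p1) ∧ ¬p2):
1. ¬(□□((p1 ∧ p2) → p1) ∧ ¬p2), w0
2. p2, w0
Accessibility: w0Rw0
The negation has an open branch (countermodel exists).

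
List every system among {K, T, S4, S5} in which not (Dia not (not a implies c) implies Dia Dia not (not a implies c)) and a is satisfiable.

T-tableau for the formula:
1. not (Dia not (not a implies c) implies Dia Dia not (not a implies c)) and a, u
2. not (Dia not (not a implies c) implies Dia Dia not (not a implies c)), u   [and-rule on 1]
3. a, u   [and-rule on 1]
4. Dia not (not a implies c), u   [neg-implies-rule on 2]
5. not Dia Dia not (not a implies c), u   [neg-implies-rule on 2]
6. not Dia not (not a implies c), u   [neg-Dia-rule on 5 via uRu]
7. not a implies c, u   [neg-Dia-rule on 6 via uRu]
8. c, u   [implies-rule on 7 (branches; this branch)]
9. not (not a implies c), v   [Dia-rule on 4: fresh world v, uRv]
10. not a, v   [neg-implies-rule on 9]
11. not c, v   [neg-implies-rule on 9]
12. not Dia not (not a implies c), v   [neg-Dia-rule on 5 via uRv]
13. not a implies c, v   [neg-Dia-rule on 6 via uRv]
14. c, v   [implies-rule on 13 (branches; this branch)]
Accessibility: uRu, uRv, vRv
Branch closes: c and not c both at v.
Every branch closes (one shown): unsatisfiable in T, hence also in S4, S5 (every S4/S5-frame is a T-frame).
K-tableau for the formula:
1. not (Dia not (not a implies c) implies Dia Dia not (not a implies c)) and a, u
2. not (Dia not (not a implies c) implies Dia Dia not (not a implies c)), u   [and-rule on 1]
3. a, u   [and-rule on 1]
4. Dia not (not a implies c), u   [neg-implies-rule on 2]
5. not Dia Dia not (not a implies c), u   [neg-implies-rule on 2]
6. not (not a implies c), v   [Dia-rule on 4: fresh world v, uRv]
7. not a, v   [neg-implies-rule on 6]
8. not c, v   [neg-implies-rule on 6]
9. not Dia not (not a implies c), v   [neg-Dia-rule on 5 via uRv]
Accessibility: uRv
Complete open branch: satisfiable in K.

K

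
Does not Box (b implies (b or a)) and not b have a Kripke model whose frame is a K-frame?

1. not Box (b implies (b or a)) and not b, 0
2. not Box (b implies (b or a)), 0
3. not b, 0
4. not (b implies (b or a)), 1
5. b, 1
6. not (b or a), 1
7. not b, 1
8. not a, 1
Accessibility: 0R1
Branch closes: b and not b both at 1.
(One branch shown.) All branches close.

Unsatisfiable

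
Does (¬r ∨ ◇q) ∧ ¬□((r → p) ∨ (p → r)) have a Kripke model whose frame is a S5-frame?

1. (¬r ∨ ◇q) ∧ ¬□((r → p) ∨ (p → r)), w0
2. ¬r ∨ ◇q, w0
3. ¬□((r → p) ∨ (p → r)), w0
4. ◇q, w0
5. ¬((r → p) ∨ (p → r)), w1
6. ¬(r → p), w1
7. ¬(p → r), w1
8. r, w1
9. ¬p, w1
10. p, w1
11. ¬r, w1
Accessibility: w0Rw0, w0Rw1, w1Rw0, w1Rw1
Branch closes: p and ¬p both at w1.
Every branch closes; the branch above is one of them.

No, unsatisfiable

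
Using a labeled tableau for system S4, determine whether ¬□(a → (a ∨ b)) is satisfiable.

1. ¬□(a → (a ∨ b)), u
2. ¬(a → (a ∨ b)), v
3. a, v
4. ¬(a ∨ b), v
5. ¬a, v
6. ¬b, v
Accessibility: uRu, uRv, vRv
Branch closes: a and ¬a both at v.
Every branch closes; the branch above is one of them.

Unsatisfiable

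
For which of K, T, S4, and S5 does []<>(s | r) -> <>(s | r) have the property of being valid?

T, S4, S5

T-tableau for the negation ~([]<>(s | r) -> <>(s | r)):
1. ~([]<>(s | r) -> <>(s | r)), 0
2. []<>(s | r), 0   [~->-rule on 1]
3. ~<>(s | r), 0   [~->-rule on 1]
4. <>(s | r), 0   [[]-rule on 2 via 0R0]
5. ~(s | r), 0   [~<>-rule on 3 via 0R0]
6. ~s, 0   [~|-rule on 5]
7. ~r, 0   [~|-rule on 5]
8. s | r, 1   [<>-rule on 4: fresh world 1, 0R1]
9. <>(s | r), 1   [[]-rule on 2 via 0R1]
10. ~(s | r), 1   [~<>-rule on 3 via 0R1]
11. ~s, 1   [~|-rule on 10]
12. ~r, 1   [~|-rule on 10]
13. r, 1   [|-rule on 8 (branches; this branch)]
Accessibility: 0R0, 0R1, 1R1
Branch closes: r and ~r both at 1.
Every branch closes (one shown): valid in T, hence also in S4, S5 (every theorem of T is a theorem of S4 and S5).
K-tableau for the negation ~([]<>(s | r) -> <>(s | r)):
1. ~([]<>(s | r) -> <>(s | r)), 0
2. []<>(s | r), 0   [~->-rule on 1]
3. ~<>(s | r), 0   [~->-rule on 1]
Complete open branch: countermodel on a K-frame, so not valid in K.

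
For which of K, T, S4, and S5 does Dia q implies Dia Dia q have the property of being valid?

T, S4, S5

K-tableau for the negation not (Dia q implies Dia Dia q):
1. not (Dia q implies Dia Dia q), w0
2. Dia q, w0
3. not Dia Dia q, w0
4. q, w1
5. not Dia q, w1
Accessibility: w0Rw1
Complete open branch: countermodel on a K-frame, so not valid in K.
T-tableau for the negation not (Dia q implies Dia Dia q):
1. not (Dia q implies Dia Dia q), w0
2. Dia q, w0
3. not Dia Dia q, w0
4. not Dia q, w0
5. not q, w0
6. q, w1
7. not Dia q, w1
8. not q, w1
Accessibility: w0Rw0, w0Rw1, w1Rw1
Branch closes: q and not q both at w1.
Every branch closes (one shown): valid in T, hence also in S4, S5 (every theorem of T is a theorem of S4 and S5).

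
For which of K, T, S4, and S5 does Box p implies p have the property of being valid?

T, S4, S5

T-tableau for the negation not (Box p implies p):
1. not (Box p implies p), w0
2. Box p, w0
3. not p, w0
4. p, w0
Accessibility: w0Rw0
Branch closes: p and not p both at w0.
Every branch closes (one shown): valid in T, hence also in S4, S5 (every theorem of T is a theorem of S4 and S5).
K-tableau for the negation not (Box p implies p):
1. not (Box p implies p), w0
2. Box p, w0
3. not p, w0
Complete open branch: countermodel on a K-frame, so not valid in K.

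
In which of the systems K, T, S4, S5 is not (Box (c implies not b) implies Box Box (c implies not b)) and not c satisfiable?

K, T

T-tableau for the formula:
1. not (Box (c implies not b) implies Box Box (c implies not b)) and not c, 0
2. not (Box (c implies not b) implies Box Box (c implies not b)), 0
3. not c, 0
4. Box (c implies not b), 0
5. not Box Box (c implies not b), 0
6. c implies not b, 0
7. not b, 0
8. not Box (c implies not b), 1
9. c implies not b, 1
10. not b, 1
11. not (c implies not b), 2
12. c, 2
13. b, 2
Accessibility: 0R0, 0R1, 1R1, 1R2, 2R2
Complete open branch: satisfiable in T, hence also in K (this T-model is also a K-model).
S4-tableau for the formula:
1. not (Box (c implies not b) implies Box Box (c implies not b)) and not c, 0
2. not (Box (c implies not b) implies Box Box (c implies not b)), 0
3. not c, 0
4. Box (c implies not b), 0
5. not Box Box (c implies not b), 0
6. c implies not b, 0
7. not b, 0
8. not Box (c implies not b), 1
9. c implies not b, 1
10. not b, 1
11. not (c implies not b), 2
12. c, 2
13. b, 2
14. c implies not b, 2
15. not b, 2
Accessibility: 0R0, 0R1, 0R2, 1R1, 1R2, 2R2
Branch closes: b and not b both at 2.
Every branch closes (one shown): unsatisfiable in S4, hence also in S5 (every S5-frame is an S4-frame).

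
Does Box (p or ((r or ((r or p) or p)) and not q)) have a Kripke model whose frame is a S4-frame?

1. Box (p or ((r or ((r or p) or p)) and not q)), 0
2. p or ((r or ((r or p) or p)) and not q), 0
3. (r or ((r or p) or p)) and not q, 0
4. r or ((r or p) or p), 0
5. not q, 0
6. (r or p) or p, 0
7. p, 0
Accessibility: 0R0

Yes, satisfiable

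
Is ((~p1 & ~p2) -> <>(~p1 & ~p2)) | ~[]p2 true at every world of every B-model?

Valid in B

Tableau for the negation ~(((~p1 & ~p2) -> <>(~p1 & ~p2)) | ~[]p2):
1. ~(((~p1 & ~p2) -> <>(~p1 & ~p2)) | ~[]p2), 0
2. ~((~p1 & ~p2) -> <>(~p1 & ~p2)), 0
3. []p2, 0
4. ~p1 & ~p2, 0
5. ~<>(~p1 & ~p2), 0
6. ~p1, 0
7. ~p2, 0
8. p2, 0
Accessibility: 0R0
Branch closes: p2 and ~p2 both at 0.
Every branch of the negation's tableau closes; the branch above is one of them.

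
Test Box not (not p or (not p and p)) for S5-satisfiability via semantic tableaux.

Satisfiable

1. Box not (not p or (not p and p)), w0
2. not (not p or (not p and p)), w0   [Box-rule on 1 via w0Rw0]
3. p, w0   [neg-or-rule on 2]
4. not (not p and p), w0   [neg-or-rule on 2]
Accessibility: w0Rw0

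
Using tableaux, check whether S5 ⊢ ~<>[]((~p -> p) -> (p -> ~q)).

Not valid

Tableau for the negation <>[]((~p -> p) -> (p -> ~q)):
1. <>[]((~p -> p) -> (p -> ~q)), w0
2. []((~p -> p) -> (p -> ~q)), w1
3. (~p -> p) -> (p -> ~q), w0
4. (~p -> p) -> (p -> ~q), w1
5. p -> ~q, w0
6. p -> ~q, w1
7. ~q, w0
8. ~q, w1
Accessibility: w0Rw0, w0Rw1, w1Rw0, w1Rw1
The negation has an open branch (countermodel exists).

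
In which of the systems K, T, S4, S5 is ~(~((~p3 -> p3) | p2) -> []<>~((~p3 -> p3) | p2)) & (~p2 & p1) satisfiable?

K, T, S4

S4-tableau for the formula:
1. ~(~((~p3 -> p3) | p2) -> []<>~((~p3 -> p3) | p2)) & (~p2 & p1), u
2. ~(~((~p3 -> p3) | p2) -> []<>~((~p3 -> p3) | p2)), u   [&-rule on 1]
3. ~p2 & p1, u   [&-rule on 1]
4. ~((~p3 -> p3) | p2), u   [~->-rule on 2]
5. ~[]<>~((~p3 -> p3) | p2), u   [~->-rule on 2]
6. ~p2, u   [&-rule on 3]
7. p1, u   [&-rule on 3]
8. ~(~p3 -> p3), u   [~|-rule on 4]
9. ~p3, u   [~->-rule on 8]
10. ~<>~((~p3 -> p3) | p2), v   [~[]-rule on 5: fresh world v, uRv]
11. (~p3 -> p3) | p2, v   [~<>-rule on 10 via vRv]
12. p2, v   [|-rule on 11 (branches; this branch)]
Accessibility: uRu, uRv, vRv
Complete open branch: satisfiable in S4, hence also in K, T (this S4-model is also a K-model and a T-model).
S5-tableau for the formula:
1. ~(~((~p3 -> p3) | p2) -> []<>~((~p3 -> p3) | p2)) & (~p2 & p1), u
2. ~(~((~p3 -> p3) | p2) -> []<>~((~p3 -> p3) | p2)), u   [&-rule on 1]
3. ~p2 & p1, u   [&-rule on 1]
4. ~((~p3 -> p3) | p2), u   [~->-rule on 2]
5. ~[]<>~((~p3 -> p3) | p2), u   [~->-rule on 2]
6. ~p2, u   [&-rule on 3]
7. p1, u   [&-rule on 3]
8. ~(~p3 -> p3), u   [~|-rule on 4]
9. ~p3, u   [~->-rule on 8]
10. ~<>~((~p3 -> p3) | p2), v   [~[]-rule on 5: fresh world v, uRv]
11. (~p3 -> p3) | p2, u   [~<>-rule on 10 via vRu]
12. (~p3 -> p3) | p2, v   [~<>-rule on 10 via vRv]
13. ~p3 -> p3, u   [|-rule on 11 (branches; this branch)]
14. p2, v   [|-rule on 12 (branches; this branch)]
15. p3, u   [->-rule on 13 (branches; this branch)]
Accessibility: uRu, uRv, vRu, vRv
Branch closes: p3 and ~p3 both at u.
Every branch closes (one shown): unsatisfiable in S5.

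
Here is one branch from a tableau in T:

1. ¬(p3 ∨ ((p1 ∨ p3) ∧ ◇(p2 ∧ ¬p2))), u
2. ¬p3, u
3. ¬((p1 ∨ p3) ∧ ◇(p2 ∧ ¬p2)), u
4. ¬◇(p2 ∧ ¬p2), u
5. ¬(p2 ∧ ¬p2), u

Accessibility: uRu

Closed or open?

No, open

No atom appears with both signs at the same world.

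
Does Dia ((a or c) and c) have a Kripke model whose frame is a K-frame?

1. Dia ((a or c) and c), 0
2. (a or c) and c, 1
3. a or c, 1
4. c, 1
Accessibility: 0R1

Satisfiable (open branch found)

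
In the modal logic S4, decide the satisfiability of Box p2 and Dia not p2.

No, unsatisfiable

1. Box p2 and Dia not p2, 0
2. Box p2, 0   [and-rule on 1]
3. Dia not p2, 0   [and-rule on 1]
4. p2, 0   [Box-rule on 2 via 0R0]
5. not p2, 1   [Dia-rule on 3: fresh world 1, 0R1]
6. p2, 1   [Box-rule on 2 via 0R1]
Accessibility: 0R0, 0R1, 1R1
Branch closes: p2 and not p2 both at 1.
(One branch shown.) All branches close.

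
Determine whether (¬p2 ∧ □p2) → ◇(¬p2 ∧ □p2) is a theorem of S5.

Tableau for the negation ¬((¬p2 ∧ □p2) → ◇(¬p2 ∧ □p2)):
1. ¬((¬p2 ∧ □p2) → ◇(¬p2 ∧ □p2)), u
2. ¬p2 ∧ □p2, u
3. ¬◇(¬p2 ∧ □p2), u
4. ¬p2, u
5. □p2, u
6. ¬(¬p2 ∧ □p2), u
7. p2, u
Accessibility: uRu
Branch closes: p2 and ¬p2 both at u.
Every branch of the negation's tableau closes; the branch above is one of them.

Valid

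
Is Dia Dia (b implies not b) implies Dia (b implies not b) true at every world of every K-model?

Tableau for the negation not (Dia Dia (b implies not b) implies Dia (b implies not b)):
1. not (Dia Dia (b implies not b) implies Dia (b implies not b)), u
2. Dia Dia (b implies not b), u
3. not Dia (b implies not b), u
4. Dia (b implies not b), v
5. not (b implies not b), v
6. b, v
7. b implies not b, w
8. not b, w
Accessibility: uRv, vRw
The negation has an open branch (countermodel exists).

No, not valid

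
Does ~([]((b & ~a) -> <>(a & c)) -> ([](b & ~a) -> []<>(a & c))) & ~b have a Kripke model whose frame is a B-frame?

No, unsatisfiable

1. ~([]((b & ~a) -> <>(a & c)) -> ([](b & ~a) -> []<>(a & c))) & ~b, w0
2. ~([]((b & ~a) -> <>(a & c)) -> ([](b & ~a) -> []<>(a & c))), w0   [&-rule on 1]
3. ~b, w0   [&-rule on 1]
4. []((b & ~a) -> <>(a & c)), w0   [~->-rule on 2]
5. ~([](b & ~a) -> []<>(a & c)), w0   [~->-rule on 2]
6. [](b & ~a), w0   [~->-rule on 5]
7. ~[]<>(a & c), w0   [~->-rule on 5]
8. (b & ~a) -> <>(a & c), w0   [[]-rule on 4 via w0Rw0]
9. b & ~a, w0   [[]-rule on 6 via w0Rw0]
10. b, w0   [&-rule on 9]
11. ~a, w0   [&-rule on 9]
Accessibility: w0Rw0
Branch closes: b and ~b both at w0.
(One branch shown.) All branches close.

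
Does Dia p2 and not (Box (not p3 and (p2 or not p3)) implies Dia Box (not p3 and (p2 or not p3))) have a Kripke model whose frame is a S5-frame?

Unsatisfiable

1. Dia p2 and not (Box (not p3 and (p2 or not p3)) implies Dia Box (not p3 and (p2 or not p3))), 0
2. Dia p2, 0
3. not (Box (not p3 and (p2 or not p3)) implies Dia Box (not p3 and (p2 or not p3))), 0
4. Box (not p3 and (p2 or not p3)), 0
5. not Dia Box (not p3 and (p2 or not p3)), 0
6. not p3 and (p2 or not p3), 0
7. not p3, 0
8. p2 or not p3, 0
9. not Box (not p3 and (p2 or not p3)), 0
10. p2, 1
11. not p3 and (p2 or not p3), 1
12. not p3, 1
13. p2 or not p3, 1
14. not Box (not p3 and (p2 or not p3)), 1
15. not (not p3 and (p2 or not p3)), 2
16. not p3 and (p2 or not p3), 2
17. not p3, 2
18. p2 or not p3, 2
19. not Box (not p3 and (p2 or not p3)), 2
20. not (p2 or not p3), 2
21. not p2, 2
22. p3, 2
Accessibility: 0R0, 0R1, 0R2, 1R0, 1R1, 1R2, 2R0, 2R1, 2R2
Branch closes: p3 and not p3 both at 2.
All branches of the tableau close; one closing branch shown above.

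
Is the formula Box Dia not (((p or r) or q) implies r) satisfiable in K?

1. Box Dia not (((p or r) or q) implies r), 0

Yes, satisfiable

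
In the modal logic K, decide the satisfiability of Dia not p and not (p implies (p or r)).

Unsatisfiable (every branch closes)

1. Dia not p and not (p implies (p or r)), 0
2. Dia not p, 0
3. not (p implies (p or r)), 0
4. p, 0
5. not (p or r), 0
6. not p, 0
7. not r, 0
Branch closes: p and not p both at 0.
Every branch closes; the branch above is one of them.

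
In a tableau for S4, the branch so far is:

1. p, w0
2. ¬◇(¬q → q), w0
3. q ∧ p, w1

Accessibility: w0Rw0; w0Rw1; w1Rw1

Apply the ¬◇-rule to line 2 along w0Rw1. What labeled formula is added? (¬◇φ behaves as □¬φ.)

¬(¬q → q), w1

¬◇φ behaves as □¬φ: propagate the negated body to each accessible world.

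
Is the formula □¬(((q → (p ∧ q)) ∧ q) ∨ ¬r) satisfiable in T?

Satisfiable

1. □¬(((q → (p ∧ q)) ∧ q) ∨ ¬r), u
2. ¬(((q → (p ∧ q)) ∧ q) ∨ ¬r), u   [□-rule on 1 via uRu]
3. ¬((q → (p ∧ q)) ∧ q), u   [¬∨-rule on 2]
4. r, u   [¬∨-rule on 2]
5. ¬q, u   [¬∧-rule on 3 (branches; this branch)]
Accessibility: uRu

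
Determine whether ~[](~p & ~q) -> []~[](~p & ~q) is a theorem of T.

Tableau for the negation ~(~[](~p & ~q) -> []~[](~p & ~q)):
1. ~(~[](~p & ~q) -> []~[](~p & ~q)), 0
2. ~[](~p & ~q), 0
3. ~[]~[](~p & ~q), 0
4. ~(~p & ~q), 1
5. q, 1
6. [](~p & ~q), 2
7. ~p & ~q, 2
8. ~p, 2
9. ~q, 2
Accessibility: 0R0, 0R1, 0R2, 1R1, 2R2
The negation has an open branch (countermodel exists).

No, not valid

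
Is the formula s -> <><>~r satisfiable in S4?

1. s -> <><>~r, u
2. <><>~r, u
3. <>~r, v
4. ~r, w
Accessibility: uRu, uRv, uRw, vRv, vRw, wRw

Satisfiable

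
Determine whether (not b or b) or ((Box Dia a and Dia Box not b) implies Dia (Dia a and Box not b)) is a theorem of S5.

Valid

Tableau for the negation not ((not b or b) or ((Box Dia a and Dia Box not b) implies Dia (Dia a and Box not b))):
1. not ((not b or b) or ((Box Dia a and Dia Box not b) implies Dia (Dia a and Box not b))), w0
2. not (not b or b), w0   [neg-or-rule on 1]
3. not ((Box Dia a and Dia Box not b) implies Dia (Dia a and Box not b)), w0   [neg-or-rule on 1]
4. b, w0   [neg-or-rule on 2]
5. not b, w0   [neg-or-rule on 2]
Accessibility: w0Rw0
Branch closes: b and not b both at w0.
All branches of the negation close; one closing branch shown above.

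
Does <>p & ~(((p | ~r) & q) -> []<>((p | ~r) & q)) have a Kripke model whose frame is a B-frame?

Unsatisfiable (every branch closes)

1. <>p & ~(((p | ~r) & q) -> []<>((p | ~r) & q)), u
2. <>p, u
3. ~(((p | ~r) & q) -> []<>((p | ~r) & q)), u
4. (p | ~r) & q, u
5. ~[]<>((p | ~r) & q), u
6. p | ~r, u
7. q, u
8. ~r, u
9. p, v
10. ~<>((p | ~r) & q), w
11. ~((p | ~r) & q), u
12. ~((p | ~r) & q), w
13. ~(p | ~r), u
14. ~p, u
15. r, u
Accessibility: uRu, uRv, uRw, vRu, vRv, wRu, wRw
Branch closes: r and ~r both at u.
(One branch shown.) All branches close.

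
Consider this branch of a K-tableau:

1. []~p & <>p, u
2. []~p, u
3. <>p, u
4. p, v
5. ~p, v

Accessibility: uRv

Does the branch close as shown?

Both p and ~p appear at v.

Yes, closed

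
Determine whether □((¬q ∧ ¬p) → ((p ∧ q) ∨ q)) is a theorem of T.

Not valid

Tableau for the negation ¬□((¬q ∧ ¬p) → ((p ∧ q) ∨ q)):
1. ¬□((¬q ∧ ¬p) → ((p ∧ q) ∨ q)), u
2. ¬((¬q ∧ ¬p) → ((p ∧ q) ∨ q)), v
3. ¬q ∧ ¬p, v
4. ¬((p ∧ q) ∨ q), v
5. ¬q, v
6. ¬p, v
7. ¬(p ∧ q), v
Accessibility: uRu, uRv, vRv
The negation has an open branch (countermodel exists).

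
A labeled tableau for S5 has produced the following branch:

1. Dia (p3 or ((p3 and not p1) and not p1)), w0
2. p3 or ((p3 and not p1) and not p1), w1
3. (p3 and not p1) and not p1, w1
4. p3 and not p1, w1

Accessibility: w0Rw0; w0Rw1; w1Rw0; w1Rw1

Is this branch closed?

No atom appears with both signs at the same world.

No, open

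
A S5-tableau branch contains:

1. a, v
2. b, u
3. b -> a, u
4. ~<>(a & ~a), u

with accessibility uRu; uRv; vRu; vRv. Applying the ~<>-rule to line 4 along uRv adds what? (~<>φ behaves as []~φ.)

~<>φ behaves as []~φ: propagate the negated body to each accessible world.

~(a & ~a), v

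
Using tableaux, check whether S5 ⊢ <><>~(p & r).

Tableau for the negation ~<><>~(p & r):
1. ~<><>~(p & r), u
2. ~<>~(p & r), u
3. p & r, u
4. p, u
5. r, u
Accessibility: uRu
The negation has an open branch (countermodel exists).

No, not valid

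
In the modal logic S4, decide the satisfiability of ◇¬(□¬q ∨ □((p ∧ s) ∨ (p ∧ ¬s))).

Satisfiable (open branch found)

1. ◇¬(□¬q ∨ □((p ∧ s) ∨ (p ∧ ¬s))), u
2. ¬(□¬q ∨ □((p ∧ s) ∨ (p ∧ ¬s))), v
3. ¬□¬q, v
4. ¬□((p ∧ s) ∨ (p ∧ ¬s)), v
5. q, w
6. ¬((p ∧ s) ∨ (p ∧ ¬s)), x
7. ¬(p ∧ s), x
8. ¬(p ∧ ¬s), x
9. ¬s, x
10. ¬p, x
Accessibility: uRu, uRv, uRw, uRx, vRv, vRw, vRx, wRw, xRx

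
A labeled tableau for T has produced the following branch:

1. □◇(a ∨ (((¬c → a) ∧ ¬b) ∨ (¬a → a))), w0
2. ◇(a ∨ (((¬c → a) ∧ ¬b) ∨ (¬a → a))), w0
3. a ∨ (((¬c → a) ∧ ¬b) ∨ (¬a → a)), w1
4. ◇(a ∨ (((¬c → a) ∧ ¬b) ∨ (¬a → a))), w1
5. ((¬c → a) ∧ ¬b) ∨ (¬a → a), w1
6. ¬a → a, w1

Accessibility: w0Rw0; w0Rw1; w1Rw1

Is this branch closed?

Open

No world carries both an atom and its negation.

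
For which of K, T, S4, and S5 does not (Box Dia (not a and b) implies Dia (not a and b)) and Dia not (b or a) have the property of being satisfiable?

K-tableau for the formula:
1. not (Box Dia (not a and b) implies Dia (not a and b)) and Dia not (b or a), w0
2. not (Box Dia (not a and b) implies Dia (not a and b)), w0
3. Dia not (b or a), w0
4. Box Dia (not a and b), w0
5. not Dia (not a and b), w0
6. not (b or a), w1
7. not b, w1
8. not a, w1
9. Dia (not a and b), w1
10. not (not a and b), w1
11. not a and b, w2
12. not a, w2
13. b, w2
Accessibility: w0Rw1, w1Rw2
Complete open branch: satisfiable in K.
T-tableau for the formula:
1. not (Box Dia (not a and b) implies Dia (not a and b)) and Dia not (b or a), w0
2. not (Box Dia (not a and b) implies Dia (not a and b)), w0
3. Dia not (b or a), w0
4. Box Dia (not a and b), w0
5. not Dia (not a and b), w0
6. Dia (not a and b), w0
7. not (not a and b), w0
8. not b, w0
9. not (b or a), w1
10. not b, w1
11. not a, w1
12. Dia (not a and b), w1
13. not (not a and b), w1
14. not a and b, w2
15. not a, w2
16. b, w2
17. Dia (not a and b), w2
18. not (not a and b), w2
19. not b, w2
Accessibility: w0Rw0, w0Rw1, w0Rw2, w1Rw1, w2Rw2
Branch closes: b and not b both at w2.
Every branch closes (one shown): unsatisfiable in T, hence also in S4, S5 (every S4/S5-frame is a T-frame).

K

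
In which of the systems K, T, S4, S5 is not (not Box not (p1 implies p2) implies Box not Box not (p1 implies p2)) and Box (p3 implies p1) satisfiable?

S5-tableau for the formula:
1. not (not Box not (p1 implies p2) implies Box not Box not (p1 implies p2)) and Box (p3 implies p1), u
2. not (not Box not (p1 implies p2) implies Box not Box not (p1 implies p2)), u   [and-rule on 1]
3. Box (p3 implies p1), u   [and-rule on 1]
4. not Box not (p1 implies p2), u   [neg-implies-rule on 2]
5. not Box not Box not (p1 implies p2), u   [neg-implies-rule on 2]
6. p3 implies p1, u   [Box-rule on 3 via uRu]
7. p1, u   [implies-rule on 6 (branches; this branch)]
8. p1 implies p2, v   [neg-Box-rule on 4: fresh world v, uRv]
9. p3 implies p1, v   [Box-rule on 3 via uRv]
10. p2, v   [implies-rule on 8 (branches; this branch)]
11. p1, v   [implies-rule on 9 (branches; this branch)]
12. Box not (p1 implies p2), w   [neg-Box-rule on 5: fresh world w, uRw]
13. p3 implies p1, w   [Box-rule on 3 via uRw]
14. not (p1 implies p2), u   [Box-rule on 12 via wRu]
15. not p2, u   [neg-implies-rule on 14]
16. not (p1 implies p2), v   [Box-rule on 12 via wRv]
17. not p2, v   [neg-implies-rule on 16]
Accessibility: uRu, uRv, uRw, vRu, vRv, vRw, wRu, wRv, wRw
Branch closes: p2 and not p2 both at v.
Every branch closes (one shown): unsatisfiable in S5.
S4-tableau for the formula:
1. not (not Box not (p1 implies p2) implies Box not Box not (p1 implies p2)) and Box (p3 implies p1), u
2. not (not Box not (p1 implies p2) implies Box not Box not (p1 implies p2)), u   [and-rule on 1]
3. Box (p3 implies p1), u   [and-rule on 1]
4. not Box not (p1 implies p2), u   [neg-implies-rule on 2]
5. not Box not Box not (p1 implies p2), u   [neg-implies-rule on 2]
6. p3 implies p1, u   [Box-rule on 3 via uRu]
7. p1, u   [implies-rule on 6 (branches; this branch)]
8. p1 implies p2, v   [neg-Box-rule on 4: fresh world v, uRv]
9. p3 implies p1, v   [Box-rule on 3 via uRv]
10. p2, v   [implies-rule on 8 (branches; this branch)]
11. p1, v   [implies-rule on 9 (branches; this branch)]
12. Box not (p1 implies p2), w   [neg-Box-rule on 5: fresh world w, uRw]
13. p3 implies p1, w   [Box-rule on 3 via uRw]
14. not (p1 implies p2), w   [Box-rule on 12 via wRw]
15. p1, w   [neg-implies-rule on 14]
16. not p2, w   [neg-implies-rule on 14]
Accessibility: uRu, uRv, uRw, vRv, wRw
Complete open branch: satisfiable in S4, hence also in K, T (this S4-model is also a K-model and a T-model).

K, T, S4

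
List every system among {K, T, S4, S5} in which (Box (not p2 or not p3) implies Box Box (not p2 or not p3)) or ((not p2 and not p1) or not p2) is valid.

S4, S5

S4-tableau for the negation not ((Box (not p2 or not p3) implies Box Box (not p2 or not p3)) or ((not p2 and not p1) or not p2)):
1. not ((Box (not p2 or not p3) implies Box Box (not p2 or not p3)) or ((not p2 and not p1) or not p2)), w0
2. not (Box (not p2 or not p3) implies Box Box (not p2 or not p3)), w0
3. not ((not p2 and not p1) or not p2), w0
4. Box (not p2 or not p3), w0
5. not Box Box (not p2 or not p3), w0
6. not (not p2 and not p1), w0
7. p2, w0
8. not p2 or not p3, w0
9. p1, w0
10. not p3, w0
11. not Box (not p2 or not p3), w1
12. not p2 or not p3, w1
13. not p3, w1
14. not (not p2 or not p3), w2
15. p2, w2
16. p3, w2
17. not p2 or not p3, w2
18. not p3, w2
Accessibility: w0Rw0, w0Rw1, w0Rw2, w1Rw1, w1Rw2, w2Rw2
Branch closes: p3 and not p3 both at w2.
Every branch closes (one shown): valid in S4, hence also in S5 (every theorem of S4 is a theorem of S5).
T-tableau for the negation not ((Box (not p2 or not p3) implies Box Box (not p2 or not p3)) or ((not p2 and not p1) or not p2)):
1. not ((Box (not p2 or not p3) implies Box Box (not p2 or not p3)) or ((not p2 and not p1) or not p2)), w0
2. not (Box (not p2 or not p3) implies Box Box (not p2 or not p3)), w0
3. not ((not p2 and not p1) or not p2), w0
4. Box (not p2 or not p3), w0
5. not Box Box (not p2 or not p3), w0
6. not (not p2 and not p1), w0
7. p2, w0
8. not p2 or not p3, w0
9. p1, w0
10. not p3, w0
11. not Box (not p2 or not p3), w1
12. not p2 or not p3, w1
13. not p3, w1
14. not (not p2 or not p3), w2
15. p2, w2
16. p3, w2
Accessibility: w0Rw0, w0Rw1, w1Rw1, w1Rw2, w2Rw2
Complete open branch: countermodel on a T-frame, so not valid in T, nor in K (the same frame is also a K-frame).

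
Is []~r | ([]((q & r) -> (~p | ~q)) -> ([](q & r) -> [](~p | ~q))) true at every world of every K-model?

Tableau for the negation ~([]~r | ([]((q & r) -> (~p | ~q)) -> ([](q & r) -> [](~p | ~q)))):
1. ~([]~r | ([]((q & r) -> (~p | ~q)) -> ([](q & r) -> [](~p | ~q)))), u
2. ~[]~r, u
3. ~([]((q & r) -> (~p | ~q)) -> ([](q & r) -> [](~p | ~q))), u
4. []((q & r) -> (~p | ~q)), u
5. ~([](q & r) -> [](~p | ~q)), u
6. [](q & r), u
7. ~[](~p | ~q), u
8. r, v
9. (q & r) -> (~p | ~q), v
10. q & r, v
11. q, v
12. ~p | ~q, v
13. ~p, v
14. ~(~p | ~q), w
15. p, w
16. q, w
17. (q & r) -> (~p | ~q), w
18. q & r, w
19. r, w
20. ~p | ~q, w
21. ~q, w
Accessibility: uRv, uRw
Branch closes: q and ~q both at w.
Every branch of the negation's tableau closes; the branch above is one of them.

Yes, valid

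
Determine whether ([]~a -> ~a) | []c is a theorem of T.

Yes, valid

Tableau for the negation ~(([]~a -> ~a) | []c):
1. ~(([]~a -> ~a) | []c), w0
2. ~([]~a -> ~a), w0   [~|-rule on 1]
3. ~[]c, w0   [~|-rule on 1]
4. []~a, w0   [~->-rule on 2]
5. a, w0   [~->-rule on 2]
6. ~a, w0   [[]-rule on 4 via w0Rw0]
Accessibility: w0Rw0
Branch closes: a and ~a both at w0.
Every branch of the negation's tableau closes; the branch above is one of them.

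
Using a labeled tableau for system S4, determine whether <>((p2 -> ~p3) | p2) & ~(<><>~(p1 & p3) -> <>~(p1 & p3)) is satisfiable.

Unsatisfiable

1. <>((p2 -> ~p3) | p2) & ~(<><>~(p1 & p3) -> <>~(p1 & p3)), u
2. <>((p2 -> ~p3) | p2), u
3. ~(<><>~(p1 & p3) -> <>~(p1 & p3)), u
4. <><>~(p1 & p3), u
5. ~<>~(p1 & p3), u
6. p1 & p3, u
7. p1, u
8. p3, u
9. (p2 -> ~p3) | p2, v
10. p1 & p3, v
11. p1, v
12. p3, v
13. p2 -> ~p3, v
14. ~p2, v
15. <>~(p1 & p3), w
16. p1 & p3, w
17. p1, w
18. p3, w
19. ~(p1 & p3), x
20. p1 & p3, x
21. p1, x
22. p3, x
23. ~p3, x
Accessibility: uRu, uRv, uRw, uRx, vRv, wRw, wRx, xRx
Branch closes: p3 and ~p3 both at x.
Every branch closes; the branch above is one of them.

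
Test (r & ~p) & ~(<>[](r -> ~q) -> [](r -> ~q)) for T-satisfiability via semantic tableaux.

1. (r & ~p) & ~(<>[](r -> ~q) -> [](r -> ~q)), w0
2. r & ~p, w0
3. ~(<>[](r -> ~q) -> [](r -> ~q)), w0
4. r, w0
5. ~p, w0
6. <>[](r -> ~q), w0
7. ~[](r -> ~q), w0
8. [](r -> ~q), w1
9. r -> ~q, w1
10. ~q, w1
11. ~(r -> ~q), w2
12. r, w2
13. q, w2
Accessibility: w0Rw0, w0Rw1, w0Rw2, w1Rw1, w2Rw2

Satisfiable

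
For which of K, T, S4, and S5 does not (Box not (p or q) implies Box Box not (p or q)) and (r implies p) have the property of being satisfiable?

S4-tableau for the formula:
1. not (Box not (p or q) implies Box Box not (p or q)) and (r implies p), w0
2. not (Box not (p or q) implies Box Box not (p or q)), w0   [and-rule on 1]
3. r implies p, w0   [and-rule on 1]
4. Box not (p or q), w0   [neg-implies-rule on 2]
5. not Box Box not (p or q), w0   [neg-implies-rule on 2]
6. not (p or q), w0   [Box-rule on 4 via w0Rw0]
7. not p, w0   [neg-or-rule on 6]
8. not q, w0   [neg-or-rule on 6]
9. not r, w0   [implies-rule on 3 (branches; this branch)]
10. not Box not (p or q), w1   [neg-Box-rule on 5: fresh world w1, w0Rw1]
11. not (p or q), w1   [Box-rule on 4 via w0Rw1]
12. not p, w1   [neg-or-rule on 11]
13. not q, w1   [neg-or-rule on 11]
14. p or q, w2   [neg-Box-rule on 10: fresh world w2, w1Rw2]
15. not (p or q), w2   [Box-rule on 4 via w0Rw2]
16. not p, w2   [neg-or-rule on 15]
17. not q, w2   [neg-or-rule on 15]
18. q, w2   [or-rule on 14 (branches; this branch)]
Accessibility: w0Rw0, w0Rw1, w0Rw2, w1Rw1, w1Rw2, w2Rw2
Branch closes: q and not q both at w2.
Every branch closes (one shown): unsatisfiable in S4, hence also in S5 (every S5-frame is an S4-frame).
T-tableau for the formula:
1. not (Box not (p or q) implies Box Box not (p or q)) and (r implies p), w0
2. not (Box not (p or q) implies Box Box not (p or q)), w0   [and-rule on 1]
3. r implies p, w0   [and-rule on 1]
4. Box not (p or q), w0   [neg-implies-rule on 2]
5. not Box Box not (p or q), w0   [neg-implies-rule on 2]
6. not (p or q), w0   [Box-rule on 4 via w0Rw0]
7. not p, w0   [neg-or-rule on 6]
8. not q, w0   [neg-or-rule on 6]
9. not r, w0   [implies-rule on 3 (branches; this branch)]
10. not Box not (p or q), w1   [neg-Box-rule on 5: fresh world w1, w0Rw1]
11. not (p or q), w1   [Box-rule on 4 via w0Rw1]
12. not p, w1   [neg-or-rule on 11]
13. not q, w1   [neg-or-rule on 11]
14. p or q, w2   [neg-Box-rule on 10: fresh world w2, w1Rw2]
15. q, w2   [or-rule on 14 (branches; this branch)]
Accessibility: w0Rw0, w0Rw1, w1Rw1, w1Rw2, w2Rw2
Complete open branch: satisfiable in T, hence also in K (this T-model is also a K-model).

K, T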